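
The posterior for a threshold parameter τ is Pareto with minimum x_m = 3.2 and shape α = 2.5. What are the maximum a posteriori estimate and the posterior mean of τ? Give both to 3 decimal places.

The Pareto density is strictly decreasing on [x_m, ∞), so the mode is x_m = 3.200.
Mean = α·x_m/(α−1) = 2.5·3.2/1.5 = 5.333.

τ_MAP = 3.200, E[τ|data] = 5.333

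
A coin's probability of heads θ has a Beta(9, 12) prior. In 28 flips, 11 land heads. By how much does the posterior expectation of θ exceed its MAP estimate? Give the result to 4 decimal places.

0.0039

Posterior: Beta(9+11, 12+17) = Beta(20, 29).
Mode = (20−1)/(20+29−2) = 19/47 = 0.4043.
Mean = 20/(20+29) = 20/49 = 0.4082.
Difference = 0.4082 − 0.4043 = 0.0039.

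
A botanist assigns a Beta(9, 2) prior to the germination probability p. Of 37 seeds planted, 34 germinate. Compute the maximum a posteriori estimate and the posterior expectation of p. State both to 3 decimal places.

Posterior: Beta(9+34, 2+3) = Beta(43, 5).
Mode = (43−1)/(43+5−2) = 42/46 = 0.913.
Mean = 43/(43+5) = 43/48 = 0.896.

maximum a posteriori estimate = 0.913, posterior expectation = 0.896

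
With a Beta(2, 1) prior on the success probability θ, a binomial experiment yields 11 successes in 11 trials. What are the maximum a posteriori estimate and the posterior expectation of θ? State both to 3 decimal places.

Posterior: Beta(2+11, 1+0) = Beta(13, 1).
Since β = 1 ≤ 1 and α > 1, the Beta density is monotone increasing on [0,1]; the mode is at 1.
Mean = 13/(13+1) = 0.929.
Mode > mean: the posterior has a left tail.

maximum a posteriori estimate = 1.000, posterior expectation = 0.929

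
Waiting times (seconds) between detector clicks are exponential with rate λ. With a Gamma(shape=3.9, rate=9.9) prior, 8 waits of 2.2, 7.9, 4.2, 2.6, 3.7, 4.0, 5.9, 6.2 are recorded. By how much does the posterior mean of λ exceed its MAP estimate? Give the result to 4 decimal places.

0.0215

Σ times = 36.7. Posterior: Gamma(shape = 3.9+8 = 11.9, rate = 9.9+36.7 = 46.6).
Mode = (α−1)/β = 10.9/46.6 = 0.2339.
Mean = α/β = 11.9/46.6 = 0.2554.
Difference = 0.2554 − 0.2339 = 0.0215.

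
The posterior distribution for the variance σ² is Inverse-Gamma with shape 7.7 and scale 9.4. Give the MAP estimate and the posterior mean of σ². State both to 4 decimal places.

MAP estimate = 1.0805, posterior mean = 1.4030

Mode = β/(α+1) = 9.4/8.7 = 1.0805.
Mean = β/(α−1) = 9.4/6.7 = 1.4030.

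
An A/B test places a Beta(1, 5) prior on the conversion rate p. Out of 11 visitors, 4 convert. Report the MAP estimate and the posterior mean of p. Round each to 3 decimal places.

MAP: 0.267. Posterior mean: 0.294.

Posterior: Beta(1+4, 5+7) = Beta(5, 12).
Mode = (5−1)/(5+12−2) = 4/15 = 0.267.
Mean = 5/(5+12) = 5/17 = 0.294.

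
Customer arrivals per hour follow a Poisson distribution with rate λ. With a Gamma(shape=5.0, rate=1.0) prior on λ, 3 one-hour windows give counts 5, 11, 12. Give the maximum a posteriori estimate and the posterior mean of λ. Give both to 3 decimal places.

Σ counts = 28. Posterior: Gamma(shape = 5.0+28 = 33.0, rate = 1.0+3 = 4.0).
Mode = (α−1)/β = 32.0/4.0 = 8.000.
Mean = α/β = 33.0/4.0 = 8.250.
The mean is pulled above the mode by the posterior's right skew.

MAP = 8.000; posterior mean = 8.250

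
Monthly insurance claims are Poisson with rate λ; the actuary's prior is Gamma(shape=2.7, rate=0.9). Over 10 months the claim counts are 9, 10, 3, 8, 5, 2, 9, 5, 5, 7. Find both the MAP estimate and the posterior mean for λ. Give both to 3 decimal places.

Σ counts = 63. Posterior: Gamma(shape = 2.7+63 = 65.7, rate = 0.9+10 = 10.9).
Mode = (α−1)/β = 64.7/10.9 = 5.936.
Mean = α/β = 65.7/10.9 = 6.028.
The posterior is right-skewed, so the mean exceeds the mode.

MAP: 5.936. Posterior mean: 6.028.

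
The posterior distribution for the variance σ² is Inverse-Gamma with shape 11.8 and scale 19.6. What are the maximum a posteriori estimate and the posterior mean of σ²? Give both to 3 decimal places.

MAP: 1.531. Posterior mean: 1.815.

Mode = β/(α+1) = 19.6/12.8 = 1.531.
Mean = β/(α−1) = 19.6/10.8 = 1.815.
Mean > mode: the posterior has a right tail.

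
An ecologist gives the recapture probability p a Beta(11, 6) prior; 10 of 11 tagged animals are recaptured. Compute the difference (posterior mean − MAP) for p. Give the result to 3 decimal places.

Posterior: Beta(11+10, 6+1) = Beta(21, 7).
Mode = (21−1)/(21+7−2) = 20/26 = 0.769.
Mean = 21/(21+7) = 21/28 = 0.750.
Difference = 0.750 − 0.769 = -0.019.
Left-skewed posterior ⇒ mean < mode.

-0.019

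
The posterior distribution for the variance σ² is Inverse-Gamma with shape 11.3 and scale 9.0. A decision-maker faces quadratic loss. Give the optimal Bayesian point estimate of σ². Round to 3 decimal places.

Mode = β/(α+1) = 9.0/12.3 = 0.732.
Mean = β/(α−1) = 9.0/10.3 = 0.874.
Quadratic loss ⇒ the optimal estimator is the posterior mean.

0.874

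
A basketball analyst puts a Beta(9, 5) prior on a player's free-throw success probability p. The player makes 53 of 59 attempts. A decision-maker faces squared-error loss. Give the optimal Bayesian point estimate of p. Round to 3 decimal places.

Posterior: Beta(9+53, 5+6) = Beta(62, 11).
Mode = (62−1)/(62+11−2) = 61/71 = 0.859.
Mean = 62/(62+11) = 62/73 = 0.849.
Squared-error loss ⇒ the optimal estimator is the posterior mean.

0.849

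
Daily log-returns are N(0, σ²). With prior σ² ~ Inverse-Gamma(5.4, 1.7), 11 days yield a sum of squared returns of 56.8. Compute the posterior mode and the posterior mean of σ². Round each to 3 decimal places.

MAP = 2.529, posterior mean = 3.040

Posterior: Inverse-Gamma(shape = 5.4+11/2 = 10.9, scale = 1.7+56.8/2 = 30.1).
Mode = β/(α+1) = 30.1/11.9 = 2.529.
Mean = β/(α−1) = 30.1/9.9 = 3.040.
Mean > mode: the posterior has a right tail.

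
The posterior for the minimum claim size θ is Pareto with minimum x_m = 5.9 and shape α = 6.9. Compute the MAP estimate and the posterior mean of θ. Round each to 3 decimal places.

The Pareto density is strictly decreasing on [x_m, ∞), so the mode is x_m = 5.900.
Mean = α·x_m/(α−1) = 6.9·5.9/5.9 = 6.900.

θ_MAP = 5.900, E[θ|data] = 6.900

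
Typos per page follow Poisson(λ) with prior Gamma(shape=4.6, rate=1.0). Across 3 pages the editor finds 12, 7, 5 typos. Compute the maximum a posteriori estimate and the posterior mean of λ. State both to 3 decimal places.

Σ counts = 24. Posterior: Gamma(shape = 4.6+24 = 28.6, rate = 1.0+3 = 4.0).
Mode = (α−1)/β = 27.6/4.0 = 6.900.
Mean = α/β = 28.6/4.0 = 7.150.

maximum a posteriori estimate = 6.900, posterior mean = 7.150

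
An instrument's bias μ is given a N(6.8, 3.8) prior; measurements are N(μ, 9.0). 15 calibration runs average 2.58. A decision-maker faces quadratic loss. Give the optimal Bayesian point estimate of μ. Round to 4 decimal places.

3.1555

Posterior for μ is Normal. Precision-weighted mean: (1/3.8·6.8 + 15/9.0·2.58) / (1/3.8 + 15/9.0) = 3.1555.
A Normal posterior is symmetric, so mode = mean.
Quadratic loss ⇒ the optimal estimator is the posterior mean.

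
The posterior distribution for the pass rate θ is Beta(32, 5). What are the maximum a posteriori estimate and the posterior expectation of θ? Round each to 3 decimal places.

θ_MAP = 0.886, E[θ|data] = 0.865

Mode = (32−1)/(32+5−2) = 31/35 = 0.886.
Mean = 32/(32+5) = 32/37 = 0.865.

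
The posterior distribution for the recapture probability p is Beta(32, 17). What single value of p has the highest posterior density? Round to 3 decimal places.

Mode = (32−1)/(32+17−2) = 31/47 = 0.660.
Mean = 32/(32+17) = 32/49 = 0.653.
This is the posterior mode — the MAP estimate.

0.660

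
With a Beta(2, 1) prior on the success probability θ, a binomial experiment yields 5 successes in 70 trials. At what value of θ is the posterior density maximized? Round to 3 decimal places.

0.085

Posterior: Beta(2+5, 1+65) = Beta(7, 66).
Mode = (7−1)/(7+66−2) = 6/71 = 0.085.
Mean = 7/(7+66) = 7/73 = 0.096.
This is the posterior mode — the MAP estimate.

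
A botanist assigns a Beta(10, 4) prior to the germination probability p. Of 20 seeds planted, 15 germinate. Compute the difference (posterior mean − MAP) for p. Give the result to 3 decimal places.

Posterior: Beta(10+15, 4+5) = Beta(25, 9).
Mode = (25−1)/(25+9−2) = 24/32 = 0.750.
Mean = 25/(25+9) = 25/34 = 0.735.
Difference = 0.735 − 0.750 = -0.015.
Left-skewed posterior ⇒ mean < mode.

-0.015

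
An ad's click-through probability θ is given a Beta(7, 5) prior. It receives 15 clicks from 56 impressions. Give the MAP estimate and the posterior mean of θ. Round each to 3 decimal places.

Posterior: Beta(7+15, 5+41) = Beta(22, 46).
Mode = (22−1)/(22+46−2) = 21/66 = 0.318.
Mean = 22/(22+46) = 22/68 = 0.324.

MAP estimate = 0.318, posterior mean = 0.324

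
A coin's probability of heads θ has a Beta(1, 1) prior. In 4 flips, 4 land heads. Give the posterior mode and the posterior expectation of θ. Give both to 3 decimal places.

θ_MAP = 1.000, E[θ|data] = 0.833

Posterior: Beta(1+4, 1+0) = Beta(5, 1).
Since β = 1 ≤ 1 and α > 1, the Beta density is monotone increasing on [0,1]; the mode is at 1.
Mean = 5/(5+1) = 0.833.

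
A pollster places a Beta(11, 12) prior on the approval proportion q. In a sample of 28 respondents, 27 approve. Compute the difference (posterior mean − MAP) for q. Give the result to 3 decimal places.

Posterior: Beta(11+27, 12+1) = Beta(38, 13).
Mode = (38−1)/(38+13−2) = 37/49 = 0.755.
Mean = 38/(38+13) = 38/51 = 0.745.
Difference = 0.745 − 0.755 = -0.010.

-0.010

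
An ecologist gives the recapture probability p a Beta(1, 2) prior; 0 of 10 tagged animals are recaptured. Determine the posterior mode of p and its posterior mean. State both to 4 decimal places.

Posterior: Beta(1+0, 2+10) = Beta(1, 12).
Since α = 1 ≤ 1 and β > 1, the Beta density is monotone decreasing on [0,1]; the mode is at 0.
Mean = 1/(1+12) = 0.0769.

MAP: 0.0000. Posterior mean: 0.0769.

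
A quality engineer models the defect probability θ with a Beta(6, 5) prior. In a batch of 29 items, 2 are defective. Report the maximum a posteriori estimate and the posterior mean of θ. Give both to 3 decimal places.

Posterior: Beta(6+2, 5+27) = Beta(8, 32).
Mode = (8−1)/(8+32−2) = 7/38 = 0.184.
Mean = 8/(8+32) = 8/40 = 0.200.

MAP: 0.184. Posterior mean: 0.200.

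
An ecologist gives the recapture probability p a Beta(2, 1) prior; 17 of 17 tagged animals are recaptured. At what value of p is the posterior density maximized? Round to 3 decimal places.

Posterior: Beta(2+17, 1+0) = Beta(19, 1).
Since β = 1 ≤ 1 and α > 1, the Beta density is monotone increasing on [0,1]; the mode is at 1.
Mean = 19/(19+1) = 0.950.
This is the posterior mode — the MAP estimate.

1.000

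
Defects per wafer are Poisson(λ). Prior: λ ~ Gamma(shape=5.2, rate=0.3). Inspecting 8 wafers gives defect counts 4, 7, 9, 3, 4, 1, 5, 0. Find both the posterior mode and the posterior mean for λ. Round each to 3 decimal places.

Σ counts = 33. Posterior: Gamma(shape = 5.2+33 = 38.2, rate = 0.3+8 = 8.3).
Mode = (α−1)/β = 37.2/8.3 = 4.482.
Mean = α/β = 38.2/8.3 = 4.602.
The mean is pulled above the mode by the posterior's right skew.

λ_MAP = 4.482, E[λ|data] = 4.602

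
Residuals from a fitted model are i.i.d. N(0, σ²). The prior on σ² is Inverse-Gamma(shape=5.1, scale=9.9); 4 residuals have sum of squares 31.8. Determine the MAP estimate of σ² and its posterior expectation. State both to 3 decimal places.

MAP = 3.185, posterior mean = 4.230

Posterior: Inverse-Gamma(shape = 5.1+4/2 = 7.1, scale = 9.9+31.8/2 = 25.8).
Mode = β/(α+1) = 25.8/8.1 = 3.185.
Mean = β/(α−1) = 25.8/6.1 = 4.230.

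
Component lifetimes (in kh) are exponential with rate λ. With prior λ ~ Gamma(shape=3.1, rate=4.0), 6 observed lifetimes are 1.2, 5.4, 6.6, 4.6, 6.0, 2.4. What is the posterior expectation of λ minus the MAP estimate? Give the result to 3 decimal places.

Σ times = 26.2. Posterior: Gamma(shape = 3.1+6 = 9.1, rate = 4.0+26.2 = 30.2).
Mode = (α−1)/β = 8.1/30.2 = 0.268.
Mean = α/β = 9.1/30.2 = 0.301.
Difference = 0.301 − 0.268 = 0.033.
Right-skewed posterior ⇒ mode < mean.

0.033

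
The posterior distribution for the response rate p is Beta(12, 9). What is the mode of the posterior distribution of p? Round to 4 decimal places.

0.5789

Mode = (12−1)/(12+9−2) = 11/19 = 0.5789.
Mean = 12/(12+9) = 12/21 = 0.5714.
This is the posterior mode — the MAP estimate.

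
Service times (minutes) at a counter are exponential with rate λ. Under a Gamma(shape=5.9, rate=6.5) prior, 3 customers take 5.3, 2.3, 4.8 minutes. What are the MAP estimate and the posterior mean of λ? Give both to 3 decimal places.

MAP = 0.418; posterior mean = 0.471

Σ times = 12.4. Posterior: Gamma(shape = 5.9+3 = 8.9, rate = 6.5+12.4 = 18.9).
Mode = (α−1)/β = 7.9/18.9 = 0.418.
Mean = α/β = 8.9/18.9 = 0.471.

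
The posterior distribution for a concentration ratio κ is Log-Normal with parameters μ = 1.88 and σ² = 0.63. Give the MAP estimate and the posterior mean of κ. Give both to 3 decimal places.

Mode = exp(μ − σ²) = exp(1.25) = 3.490.
Mean = exp(μ + σ²/2) = exp(2.195) = 8.980.

MAP = 3.490, posterior mean = 8.980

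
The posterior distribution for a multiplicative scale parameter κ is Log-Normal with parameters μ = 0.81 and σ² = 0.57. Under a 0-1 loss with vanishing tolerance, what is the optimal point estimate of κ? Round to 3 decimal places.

1.271

Mode = exp(μ − σ²) = exp(0.24) = 1.271.
Mean = exp(μ + σ²/2) = exp(1.095) = 2.989.
This is the posterior mode — the MAP estimate.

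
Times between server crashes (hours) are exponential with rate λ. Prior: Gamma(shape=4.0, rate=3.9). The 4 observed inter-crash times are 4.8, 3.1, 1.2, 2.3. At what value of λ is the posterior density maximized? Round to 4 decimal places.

0.4575

Σ times = 11.4. Posterior: Gamma(shape = 4.0+4 = 8.0, rate = 3.9+11.4 = 15.3).
Mode = (α−1)/β = 7.0/15.3 = 0.4575.
Mean = α/β = 8.0/15.3 = 0.5229.
This is the posterior mode — the MAP estimate.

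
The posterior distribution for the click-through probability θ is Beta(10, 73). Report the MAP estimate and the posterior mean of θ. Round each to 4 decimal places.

Mode = (10−1)/(10+73−2) = 9/81 = 0.1111.
Mean = 10/(10+73) = 10/83 = 0.1205.
The mean is pulled above the mode by the posterior's right skew.

MAP: 0.1111. Posterior mean: 0.1205.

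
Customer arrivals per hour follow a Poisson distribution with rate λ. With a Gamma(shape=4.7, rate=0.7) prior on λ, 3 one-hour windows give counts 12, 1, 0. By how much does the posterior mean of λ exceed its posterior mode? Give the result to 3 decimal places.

Σ counts = 13. Posterior: Gamma(shape = 4.7+13 = 17.7, rate = 0.7+3 = 3.7).
Mode = (α−1)/β = 16.7/3.7 = 4.514.
Mean = α/β = 17.7/3.7 = 4.784.
Difference = 4.784 − 4.514 = 0.270.

0.270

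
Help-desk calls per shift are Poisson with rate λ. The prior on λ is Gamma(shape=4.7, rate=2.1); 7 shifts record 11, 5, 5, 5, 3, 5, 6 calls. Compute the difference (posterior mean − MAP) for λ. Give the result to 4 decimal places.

Σ counts = 40. Posterior: Gamma(shape = 4.7+40 = 44.7, rate = 2.1+7 = 9.1).
Mode = (α−1)/β = 43.7/9.1 = 4.8022.
Mean = α/β = 44.7/9.1 = 4.9121.
Difference = 4.9121 − 4.8022 = 0.1099.

0.1099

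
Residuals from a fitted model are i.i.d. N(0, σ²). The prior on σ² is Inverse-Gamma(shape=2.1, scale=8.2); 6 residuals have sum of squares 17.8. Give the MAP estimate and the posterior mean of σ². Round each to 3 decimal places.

Posterior: Inverse-Gamma(shape = 2.1+6/2 = 5.1, scale = 8.2+17.8/2 = 17.1).
Mode = β/(α+1) = 17.1/6.1 = 2.803.
Mean = β/(α−1) = 17.1/4.1 = 4.171.

σ²_MAP = 2.803, E[σ²|data] = 4.171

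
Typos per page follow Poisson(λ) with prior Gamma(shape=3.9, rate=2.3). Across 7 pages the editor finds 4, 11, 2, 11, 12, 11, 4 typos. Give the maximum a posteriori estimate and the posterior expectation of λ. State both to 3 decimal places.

Σ counts = 55. Posterior: Gamma(shape = 3.9+55 = 58.9, rate = 2.3+7 = 9.3).
Mode = (α−1)/β = 57.9/9.3 = 6.226.
Mean = α/β = 58.9/9.3 = 6.333.
Right-skewed posterior ⇒ mode < mean.

MAP = 6.226, posterior mean = 6.333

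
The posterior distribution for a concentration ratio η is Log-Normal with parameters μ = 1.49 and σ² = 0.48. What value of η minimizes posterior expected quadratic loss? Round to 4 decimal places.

5.6407

Mode = exp(μ − σ²) = exp(1.01) = 2.7456.
Mean = exp(μ + σ²/2) = exp(1.730) = 5.6407.
Quadratic loss ⇒ the optimal estimator is the posterior mean.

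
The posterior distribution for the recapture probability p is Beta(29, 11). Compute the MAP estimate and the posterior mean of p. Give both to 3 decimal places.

Mode = (29−1)/(29+11−2) = 28/38 = 0.737.
Mean = 29/(29+11) = 29/40 = 0.725.

MAP: 0.737. Posterior mean: 0.725.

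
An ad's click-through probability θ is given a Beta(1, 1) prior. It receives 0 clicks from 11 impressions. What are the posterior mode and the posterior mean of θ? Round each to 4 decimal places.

MAP = 0.0000; posterior mean = 0.0769

Posterior: Beta(1+0, 1+11) = Beta(1, 12).
Since α = 1 ≤ 1 and β > 1, the Beta density is monotone decreasing on [0,1]; the mode is at 0.
Mean = 1/(1+12) = 0.0769.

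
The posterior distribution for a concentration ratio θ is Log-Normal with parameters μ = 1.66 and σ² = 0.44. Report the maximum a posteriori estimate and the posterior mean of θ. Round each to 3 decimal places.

Mode = exp(μ − σ²) = exp(1.22) = 3.387.
Mean = exp(μ + σ²/2) = exp(1.880) = 6.554.

MAP = 3.387; posterior mean = 6.554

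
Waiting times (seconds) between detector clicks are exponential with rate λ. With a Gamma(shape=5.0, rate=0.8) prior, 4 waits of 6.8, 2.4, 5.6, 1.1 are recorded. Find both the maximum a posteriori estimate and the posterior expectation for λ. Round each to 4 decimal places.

maximum a posteriori estimate = 0.4790, posterior expectation = 0.5389

Σ times = 15.9. Posterior: Gamma(shape = 5.0+4 = 9.0, rate = 0.8+15.9 = 16.7).
Mode = (α−1)/β = 8.0/16.7 = 0.4790.
Mean = α/β = 9.0/16.7 = 0.5389.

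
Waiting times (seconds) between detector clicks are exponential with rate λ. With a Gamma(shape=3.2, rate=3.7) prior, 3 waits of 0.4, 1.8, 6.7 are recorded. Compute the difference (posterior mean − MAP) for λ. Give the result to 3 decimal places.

0.079

Σ times = 8.9. Posterior: Gamma(shape = 3.2+3 = 6.2, rate = 3.7+8.9 = 12.6).
Mode = (α−1)/β = 5.2/12.6 = 0.413.
Mean = α/β = 6.2/12.6 = 0.492.
Difference = 0.492 − 0.413 = 0.079.
Mean > mode: the posterior has a right tail.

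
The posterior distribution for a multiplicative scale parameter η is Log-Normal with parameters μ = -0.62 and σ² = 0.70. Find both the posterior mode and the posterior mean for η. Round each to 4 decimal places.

η_MAP = 0.2671, E[η|data] = 0.7634

Mode = exp(μ − σ²) = exp(-1.32) = 0.2671.
Mean = exp(μ + σ²/2) = exp(-0.270) = 0.7634.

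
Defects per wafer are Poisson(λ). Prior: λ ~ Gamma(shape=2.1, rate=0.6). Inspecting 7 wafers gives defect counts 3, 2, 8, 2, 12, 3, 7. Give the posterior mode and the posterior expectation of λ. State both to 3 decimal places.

λ_MAP = 5.013, E[λ|data] = 5.145

Σ counts = 37. Posterior: Gamma(shape = 2.1+37 = 39.1, rate = 0.6+7 = 7.6).
Mode = (α−1)/β = 38.1/7.6 = 5.013.
Mean = α/β = 39.1/7.6 = 5.145.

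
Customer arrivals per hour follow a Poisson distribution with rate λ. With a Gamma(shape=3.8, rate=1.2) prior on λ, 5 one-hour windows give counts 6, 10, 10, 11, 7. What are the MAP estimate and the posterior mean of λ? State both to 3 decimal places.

Σ counts = 44. Posterior: Gamma(shape = 3.8+44 = 47.8, rate = 1.2+5 = 6.2).
Mode = (α−1)/β = 46.8/6.2 = 7.548.
Mean = α/β = 47.8/6.2 = 7.710.

MAP = 7.548; posterior mean = 7.710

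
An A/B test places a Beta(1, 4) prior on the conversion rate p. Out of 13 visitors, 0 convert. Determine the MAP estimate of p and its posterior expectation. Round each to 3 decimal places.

Posterior: Beta(1+0, 4+13) = Beta(1, 17).
Since α = 1 ≤ 1 and β > 1, the Beta density is monotone decreasing on [0,1]; the mode is at 0.
Mean = 1/(1+17) = 0.056.

MAP estimate = 0.000, posterior expectation = 0.056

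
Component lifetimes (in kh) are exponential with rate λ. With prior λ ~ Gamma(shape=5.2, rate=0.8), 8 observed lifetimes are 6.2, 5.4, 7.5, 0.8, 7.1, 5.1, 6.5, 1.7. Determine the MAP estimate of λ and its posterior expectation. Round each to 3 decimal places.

MAP: 0.297. Posterior mean: 0.321.

Σ times = 40.3. Posterior: Gamma(shape = 5.2+8 = 13.2, rate = 0.8+40.3 = 41.1).
Mode = (α−1)/β = 12.2/41.1 = 0.297.
Mean = α/β = 13.2/41.1 = 0.321.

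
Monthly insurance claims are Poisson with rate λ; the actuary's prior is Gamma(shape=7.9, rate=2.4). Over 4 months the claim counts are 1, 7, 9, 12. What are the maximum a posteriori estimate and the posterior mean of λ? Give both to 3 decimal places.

λ_MAP = 5.609, E[λ|data] = 5.766

Σ counts = 29. Posterior: Gamma(shape = 7.9+29 = 36.9, rate = 2.4+4 = 6.4).
Mode = (α−1)/β = 35.9/6.4 = 5.609.
Mean = α/β = 36.9/6.4 = 5.766.
Right-skewed posterior ⇒ mode < mean.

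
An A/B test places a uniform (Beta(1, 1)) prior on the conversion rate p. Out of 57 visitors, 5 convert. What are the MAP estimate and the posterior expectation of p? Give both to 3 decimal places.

Posterior: Beta(1+5, 1+52) = Beta(6, 53).
Mode = (6−1)/(6+53−2) = 5/57 = 0.088.
With a flat prior the MAP equals the MLE, 5/57.
Mean = 6/(6+53) = 6/59 = 0.102.

MAP: 0.088. Posterior mean: 0.102.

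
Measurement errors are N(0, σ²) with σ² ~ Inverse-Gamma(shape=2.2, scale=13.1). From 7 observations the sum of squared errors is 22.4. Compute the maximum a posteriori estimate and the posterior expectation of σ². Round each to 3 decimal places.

Posterior: Inverse-Gamma(shape = 2.2+7/2 = 5.7, scale = 13.1+22.4/2 = 24.3).
Mode = β/(α+1) = 24.3/6.7 = 3.627.
Mean = β/(α−1) = 24.3/4.7 = 5.170.
The posterior is right-skewed, so the mean exceeds the mode.

maximum a posteriori estimate = 3.627, posterior expectation = 5.170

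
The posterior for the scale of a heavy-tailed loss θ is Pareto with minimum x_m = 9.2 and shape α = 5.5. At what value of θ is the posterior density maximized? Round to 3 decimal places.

The Pareto density is strictly decreasing on [x_m, ∞), so the mode is x_m = 9.200.
Mean = α·x_m/(α−1) = 5.5·9.2/4.5 = 11.244.
This is the posterior mode — the MAP estimate.

9.200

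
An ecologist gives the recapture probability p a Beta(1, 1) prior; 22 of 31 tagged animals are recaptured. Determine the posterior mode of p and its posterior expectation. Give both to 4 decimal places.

p_MAP = 0.7097, E[p|data] = 0.6970

Posterior: Beta(1+22, 1+9) = Beta(23, 10).
Mode = (23−1)/(23+10−2) = 22/31 = 0.7097.
With a flat prior the MAP equals the MLE, 22/31.
Mean = 23/(23+10) = 23/33 = 0.6970.
The posterior is left-skewed, so the mode exceeds the mean.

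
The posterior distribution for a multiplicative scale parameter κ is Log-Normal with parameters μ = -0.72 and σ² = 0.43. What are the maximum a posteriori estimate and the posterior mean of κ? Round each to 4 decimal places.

MAP = 0.3166, posterior mean = 0.6035

Mode = exp(μ − σ²) = exp(-1.15) = 0.3166.
Mean = exp(μ + σ²/2) = exp(-0.505) = 0.6035.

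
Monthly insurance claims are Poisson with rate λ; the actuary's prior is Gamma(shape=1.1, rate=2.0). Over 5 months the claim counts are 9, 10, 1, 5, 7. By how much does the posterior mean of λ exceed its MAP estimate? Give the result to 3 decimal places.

Σ counts = 32. Posterior: Gamma(shape = 1.1+32 = 33.1, rate = 2.0+5 = 7.0).
Mode = (α−1)/β = 32.1/7.0 = 4.586.
Mean = α/β = 33.1/7.0 = 4.729.
Difference = 4.729 − 4.586 = 0.143.
The posterior is right-skewed, so the mean exceeds the mode.

0.143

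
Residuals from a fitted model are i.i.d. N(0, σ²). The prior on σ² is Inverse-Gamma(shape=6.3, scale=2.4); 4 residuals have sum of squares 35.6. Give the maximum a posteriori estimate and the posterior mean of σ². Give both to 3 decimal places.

maximum a posteriori estimate = 2.172, posterior mean = 2.767

Posterior: Inverse-Gamma(shape = 6.3+4/2 = 8.3, scale = 2.4+35.6/2 = 20.2).
Mode = β/(α+1) = 20.2/9.3 = 2.172.
Mean = β/(α−1) = 20.2/7.3 = 2.767.
Right-skewed posterior ⇒ mode < mean.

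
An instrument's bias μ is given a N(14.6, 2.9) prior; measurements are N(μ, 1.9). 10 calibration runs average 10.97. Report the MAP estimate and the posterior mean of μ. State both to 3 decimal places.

Posterior for μ is Normal. Precision-weighted mean: (1/2.9·14.6 + 10/1.9·10.97) / (1/2.9 + 10/1.9) = 11.193.
A Normal posterior is symmetric, so mode = mean.

MAP: 11.193. Posterior mean: 11.193.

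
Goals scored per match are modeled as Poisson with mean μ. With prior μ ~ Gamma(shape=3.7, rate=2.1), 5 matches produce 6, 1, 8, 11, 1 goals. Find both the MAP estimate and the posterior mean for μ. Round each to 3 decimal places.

MAP = 4.183, posterior mean = 4.324

Σ counts = 27. Posterior: Gamma(shape = 3.7+27 = 30.7, rate = 2.1+5 = 7.1).
Mode = (α−1)/β = 29.7/7.1 = 4.183.
Mean = α/β = 30.7/7.1 = 4.324.
Mean > mode: the posterior has a right tail.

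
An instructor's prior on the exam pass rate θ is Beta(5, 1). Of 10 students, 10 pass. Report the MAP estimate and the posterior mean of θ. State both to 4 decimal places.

MAP = 1.0000; posterior mean = 0.9375

Posterior: Beta(5+10, 1+0) = Beta(15, 1).
Since β = 1 ≤ 1 and α > 1, the Beta density is monotone increasing on [0,1]; the mode is at 1.
Mean = 15/(15+1) = 0.9375.
Mode > mean: the posterior has a left tail.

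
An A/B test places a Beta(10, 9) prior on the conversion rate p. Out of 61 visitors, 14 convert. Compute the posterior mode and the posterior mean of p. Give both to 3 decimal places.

Posterior: Beta(10+14, 9+47) = Beta(24, 56).
Mode = (24−1)/(24+56−2) = 23/78 = 0.295.
Mean = 24/(24+56) = 24/80 = 0.300.

MAP = 0.295; posterior mean = 0.300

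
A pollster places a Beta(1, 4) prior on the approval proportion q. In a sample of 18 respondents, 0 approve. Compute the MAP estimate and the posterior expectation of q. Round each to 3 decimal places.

Posterior: Beta(1+0, 4+18) = Beta(1, 22).
Since α = 1 ≤ 1 and β > 1, the Beta density is monotone decreasing on [0,1]; the mode is at 0.
Mean = 1/(1+22) = 0.043.
The mean is pulled above the mode by the posterior's right skew.

MAP: 0.000. Posterior mean: 0.043.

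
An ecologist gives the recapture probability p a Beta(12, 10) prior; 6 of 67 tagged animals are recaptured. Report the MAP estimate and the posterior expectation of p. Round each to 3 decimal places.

Posterior: Beta(12+6, 10+61) = Beta(18, 71).
Mode = (18−1)/(18+71−2) = 17/87 = 0.195.
Mean = 18/(18+71) = 18/89 = 0.202.

p_MAP = 0.195, E[p|data] = 0.202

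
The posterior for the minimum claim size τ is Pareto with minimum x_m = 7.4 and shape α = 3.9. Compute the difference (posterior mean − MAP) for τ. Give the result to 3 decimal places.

The Pareto density is strictly decreasing on [x_m, ∞), so the mode is x_m = 7.400.
Mean = α·x_m/(α−1) = 3.9·7.4/2.9 = 9.952.
Difference = 9.952 − 7.400 = 2.552.

2.552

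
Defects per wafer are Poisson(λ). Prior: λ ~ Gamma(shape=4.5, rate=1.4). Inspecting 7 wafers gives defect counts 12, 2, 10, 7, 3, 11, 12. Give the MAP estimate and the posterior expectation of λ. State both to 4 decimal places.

Σ counts = 57. Posterior: Gamma(shape = 4.5+57 = 61.5, rate = 1.4+7 = 8.4).
Mode = (α−1)/β = 60.5/8.4 = 7.2024.
Mean = α/β = 61.5/8.4 = 7.3214.
Right-skewed posterior ⇒ mode < mean.

MAP = 7.2024; posterior mean = 7.3214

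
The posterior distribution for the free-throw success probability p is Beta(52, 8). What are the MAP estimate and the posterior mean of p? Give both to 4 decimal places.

MAP = 0.8793; posterior mean = 0.8667

Mode = (52−1)/(52+8−2) = 51/58 = 0.8793.
Mean = 52/(52+8) = 52/60 = 0.8667.
The posterior is left-skewed, so the mode exceeds the mean.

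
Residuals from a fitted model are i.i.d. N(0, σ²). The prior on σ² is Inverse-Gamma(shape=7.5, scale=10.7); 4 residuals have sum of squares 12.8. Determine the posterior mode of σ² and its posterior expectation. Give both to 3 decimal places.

Posterior: Inverse-Gamma(shape = 7.5+4/2 = 9.5, scale = 10.7+12.8/2 = 17.1).
Mode = β/(α+1) = 17.1/10.5 = 1.629.
Mean = β/(α−1) = 17.1/8.5 = 2.012.

posterior mode = 1.629, posterior expectation = 2.012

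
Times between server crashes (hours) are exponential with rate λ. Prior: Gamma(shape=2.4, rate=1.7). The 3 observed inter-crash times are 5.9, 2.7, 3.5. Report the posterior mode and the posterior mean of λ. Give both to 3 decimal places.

λ_MAP = 0.319, E[λ|data] = 0.391

Σ times = 12.1. Posterior: Gamma(shape = 2.4+3 = 5.4, rate = 1.7+12.1 = 13.8).
Mode = (α−1)/β = 4.4/13.8 = 0.319.
Mean = α/β = 5.4/13.8 = 0.391.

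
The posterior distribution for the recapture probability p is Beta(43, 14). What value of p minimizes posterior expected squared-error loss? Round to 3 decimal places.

Mode = (43−1)/(43+14−2) = 42/55 = 0.764.
Mean = 43/(43+14) = 43/57 = 0.754.
Squared-error loss ⇒ the optimal estimator is the posterior mean.

0.754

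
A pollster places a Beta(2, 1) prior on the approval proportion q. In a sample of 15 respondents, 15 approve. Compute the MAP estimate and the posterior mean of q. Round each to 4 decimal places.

q_MAP = 1.0000, E[q|data] = 0.9444

Posterior: Beta(2+15, 1+0) = Beta(17, 1).
Since β = 1 ≤ 1 and α > 1, the Beta density is monotone increasing on [0,1]; the mode is at 1.
Mean = 17/(17+1) = 0.9444.
The mean is pulled below the mode by the posterior's left skew.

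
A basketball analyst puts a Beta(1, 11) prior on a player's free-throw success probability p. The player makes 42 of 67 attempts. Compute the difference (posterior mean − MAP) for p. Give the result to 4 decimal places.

-0.0012

Posterior: Beta(1+42, 11+25) = Beta(43, 36).
Mode = (43−1)/(43+36−2) = 42/77 = 0.5455.
Mean = 43/(43+36) = 43/79 = 0.5443.
Difference = 0.5443 − 0.5455 = -0.0012.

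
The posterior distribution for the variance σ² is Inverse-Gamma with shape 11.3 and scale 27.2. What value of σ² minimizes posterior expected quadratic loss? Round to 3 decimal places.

2.641

Mode = β/(α+1) = 27.2/12.3 = 2.211.
Mean = β/(α−1) = 27.2/10.3 = 2.641.
Quadratic loss ⇒ the optimal estimator is the posterior mean.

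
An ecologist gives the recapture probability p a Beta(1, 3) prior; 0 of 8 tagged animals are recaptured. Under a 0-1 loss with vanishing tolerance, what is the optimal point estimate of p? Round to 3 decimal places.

0.000

Posterior: Beta(1+0, 3+8) = Beta(1, 11).
Since α = 1 ≤ 1 and β > 1, the Beta density is monotone decreasing on [0,1]; the mode is at 0.
Mean = 1/(1+11) = 0.083.
This is the posterior mode — the MAP estimate.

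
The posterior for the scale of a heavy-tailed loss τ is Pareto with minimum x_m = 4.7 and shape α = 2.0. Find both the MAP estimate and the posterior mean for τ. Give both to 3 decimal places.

The Pareto density is strictly decreasing on [x_m, ∞), so the mode is x_m = 4.700.
Mean = α·x_m/(α−1) = 2.0·4.7/1.0 = 9.400.
Mean > mode: the posterior has a right tail.

τ_MAP = 4.700, E[τ|data] = 9.400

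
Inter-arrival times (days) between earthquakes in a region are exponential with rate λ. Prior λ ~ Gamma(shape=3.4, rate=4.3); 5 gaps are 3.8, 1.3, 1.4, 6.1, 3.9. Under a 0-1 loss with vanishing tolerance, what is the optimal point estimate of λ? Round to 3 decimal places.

Σ times = 16.5. Posterior: Gamma(shape = 3.4+5 = 8.4, rate = 4.3+16.5 = 20.8).
Mode = (α−1)/β = 7.4/20.8 = 0.356.
Mean = α/β = 8.4/20.8 = 0.404.
This is the posterior mode — the MAP estimate.

0.356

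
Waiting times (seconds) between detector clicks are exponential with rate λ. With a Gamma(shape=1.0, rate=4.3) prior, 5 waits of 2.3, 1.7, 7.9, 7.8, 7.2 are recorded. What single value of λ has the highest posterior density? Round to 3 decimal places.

0.160

Σ times = 26.9. Posterior: Gamma(shape = 1.0+5 = 6.0, rate = 4.3+26.9 = 31.2).
Mode = (α−1)/β = 5.0/31.2 = 0.160.
Mean = α/β = 6.0/31.2 = 0.192.
This is the posterior mode — the MAP estimate.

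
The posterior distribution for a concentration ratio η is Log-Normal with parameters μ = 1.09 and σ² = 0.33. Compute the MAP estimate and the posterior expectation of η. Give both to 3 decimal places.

Mode = exp(μ − σ²) = exp(0.76) = 2.138.
Mean = exp(μ + σ²/2) = exp(1.255) = 3.508.
The mean is pulled above the mode by the posterior's right skew.

MAP estimate = 2.138, posterior expectation = 3.508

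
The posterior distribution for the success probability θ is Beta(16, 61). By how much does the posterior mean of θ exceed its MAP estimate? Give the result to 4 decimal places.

0.0078

Mode = (16−1)/(16+61−2) = 15/75 = 0.2000.
Mean = 16/(16+61) = 16/77 = 0.2078.
Difference = 0.2078 − 0.2000 = 0.0078.
The mean is pulled above the mode by the posterior's right skew.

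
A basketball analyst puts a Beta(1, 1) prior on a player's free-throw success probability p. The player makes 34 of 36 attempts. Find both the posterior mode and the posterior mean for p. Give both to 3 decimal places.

posterior mode = 0.944, posterior mean = 0.921

Posterior: Beta(1+34, 1+2) = Beta(35, 3).
Mode = (35−1)/(35+3−2) = 34/36 = 0.944.
With a flat prior the MAP equals the MLE, 34/36.
Mean = 35/(35+3) = 35/38 = 0.921.
Left-skewed posterior ⇒ mean < mode.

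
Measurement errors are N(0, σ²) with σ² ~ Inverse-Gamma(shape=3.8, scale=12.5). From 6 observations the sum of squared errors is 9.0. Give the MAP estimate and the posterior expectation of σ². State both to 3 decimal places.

MAP = 2.179; posterior mean = 2.931

Posterior: Inverse-Gamma(shape = 3.8+6/2 = 6.8, scale = 12.5+9.0/2 = 17.0).
Mode = β/(α+1) = 17.0/7.8 = 2.179.
Mean = β/(α−1) = 17.0/5.8 = 2.931.
The posterior is right-skewed, so the mean exceeds the mode.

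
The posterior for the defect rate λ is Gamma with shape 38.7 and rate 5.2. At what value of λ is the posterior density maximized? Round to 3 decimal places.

7.250

Mode = (α−1)/β = 37.7/5.2 = 7.250.
Mean = α/β = 38.7/5.2 = 7.442.
This is the posterior mode — the MAP estimate.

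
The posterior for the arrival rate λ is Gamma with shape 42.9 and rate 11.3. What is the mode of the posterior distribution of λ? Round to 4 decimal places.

Mode = (α−1)/β = 41.9/11.3 = 3.7080.
Mean = α/β = 42.9/11.3 = 3.7965.
This is the posterior mode — the MAP estimate.

3.7080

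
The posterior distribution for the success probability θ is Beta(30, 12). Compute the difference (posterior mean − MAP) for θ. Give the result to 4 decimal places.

-0.0107

Mode = (30−1)/(30+12−2) = 29/40 = 0.7250.
Mean = 30/(30+12) = 30/42 = 0.7143.
Difference = 0.7143 − 0.7250 = -0.0107.
Left-skewed posterior ⇒ mean < mode.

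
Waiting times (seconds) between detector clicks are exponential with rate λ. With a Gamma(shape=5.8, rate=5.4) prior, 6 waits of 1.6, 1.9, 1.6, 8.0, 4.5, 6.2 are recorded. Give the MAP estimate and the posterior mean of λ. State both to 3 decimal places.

Σ times = 23.8. Posterior: Gamma(shape = 5.8+6 = 11.8, rate = 5.4+23.8 = 29.2).
Mode = (α−1)/β = 10.8/29.2 = 0.370.
Mean = α/β = 11.8/29.2 = 0.404.

MAP estimate = 0.370, posterior mean = 0.404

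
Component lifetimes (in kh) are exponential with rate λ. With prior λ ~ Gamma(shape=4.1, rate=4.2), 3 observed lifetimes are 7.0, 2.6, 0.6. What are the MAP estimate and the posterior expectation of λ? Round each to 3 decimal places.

Σ times = 10.2. Posterior: Gamma(shape = 4.1+3 = 7.1, rate = 4.2+10.2 = 14.4).
Mode = (α−1)/β = 6.1/14.4 = 0.424.
Mean = α/β = 7.1/14.4 = 0.493.

λ_MAP = 0.424, E[λ|data] = 0.493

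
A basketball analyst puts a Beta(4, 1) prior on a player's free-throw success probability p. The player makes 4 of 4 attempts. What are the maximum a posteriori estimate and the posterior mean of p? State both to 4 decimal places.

MAP = 1.0000, posterior mean = 0.8889

Posterior: Beta(4+4, 1+0) = Beta(8, 1).
Since β = 1 ≤ 1 and α > 1, the Beta density is monotone increasing on [0,1]; the mode is at 1.
Mean = 8/(8+1) = 0.8889.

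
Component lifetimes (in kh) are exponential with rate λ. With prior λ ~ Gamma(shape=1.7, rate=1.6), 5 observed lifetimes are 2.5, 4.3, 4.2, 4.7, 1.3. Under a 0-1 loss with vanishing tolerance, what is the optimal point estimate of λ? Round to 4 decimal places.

Σ times = 17.0. Posterior: Gamma(shape = 1.7+5 = 6.7, rate = 1.6+17.0 = 18.6).
Mode = (α−1)/β = 5.7/18.6 = 0.3065.
Mean = α/β = 6.7/18.6 = 0.3602.
This is the posterior mode — the MAP estimate.

0.3065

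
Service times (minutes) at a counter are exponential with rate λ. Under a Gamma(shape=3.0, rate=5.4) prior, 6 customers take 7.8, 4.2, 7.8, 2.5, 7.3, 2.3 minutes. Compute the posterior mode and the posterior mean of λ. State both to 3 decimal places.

MAP = 0.214, posterior mean = 0.241

Σ times = 31.9. Posterior: Gamma(shape = 3.0+6 = 9.0, rate = 5.4+31.9 = 37.3).
Mode = (α−1)/β = 8.0/37.3 = 0.214.
Mean = α/β = 9.0/37.3 = 0.241.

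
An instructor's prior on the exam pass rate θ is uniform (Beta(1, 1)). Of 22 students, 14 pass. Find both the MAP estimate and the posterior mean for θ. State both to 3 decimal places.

θ_MAP = 0.636, E[θ|data] = 0.625

Posterior: Beta(1+14, 1+8) = Beta(15, 9).
Mode = (15−1)/(15+9−2) = 14/22 = 0.636.
With a flat prior the MAP equals the MLE, 14/22.
Mean = 15/(15+9) = 15/24 = 0.625.
The posterior is left-skewed, so the mode exceeds the mean.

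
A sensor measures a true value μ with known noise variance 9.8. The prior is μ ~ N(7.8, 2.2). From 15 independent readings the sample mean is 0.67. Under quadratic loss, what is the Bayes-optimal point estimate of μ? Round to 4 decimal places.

Posterior for μ is Normal. Precision-weighted mean: (1/2.2·7.8 + 15/9.8·0.67) / (1/2.2 + 15/9.8) = 2.3026.
A Normal posterior is symmetric, so mode = mean.
Quadratic loss ⇒ the optimal estimator is the posterior mean.

2.3026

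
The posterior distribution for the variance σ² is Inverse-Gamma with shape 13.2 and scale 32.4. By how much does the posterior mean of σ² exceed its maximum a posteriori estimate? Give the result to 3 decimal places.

Mode = β/(α+1) = 32.4/14.2 = 2.282.
Mean = β/(α−1) = 32.4/12.2 = 2.656.
Difference = 2.656 − 2.282 = 0.374.

0.374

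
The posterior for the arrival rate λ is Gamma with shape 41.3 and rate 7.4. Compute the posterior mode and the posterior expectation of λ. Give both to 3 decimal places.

Mode = (α−1)/β = 40.3/7.4 = 5.446.
Mean = α/β = 41.3/7.4 = 5.581.
The posterior is right-skewed, so the mean exceeds the mode.

λ_MAP = 5.446, E[λ|data] = 5.581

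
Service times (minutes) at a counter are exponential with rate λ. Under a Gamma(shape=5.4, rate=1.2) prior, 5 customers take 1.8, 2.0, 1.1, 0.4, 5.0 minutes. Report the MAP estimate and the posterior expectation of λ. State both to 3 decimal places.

MAP = 0.817, posterior mean = 0.904

Σ times = 10.3. Posterior: Gamma(shape = 5.4+5 = 10.4, rate = 1.2+10.3 = 11.5).
Mode = (α−1)/β = 9.4/11.5 = 0.817.
Mean = α/β = 10.4/11.5 = 0.904.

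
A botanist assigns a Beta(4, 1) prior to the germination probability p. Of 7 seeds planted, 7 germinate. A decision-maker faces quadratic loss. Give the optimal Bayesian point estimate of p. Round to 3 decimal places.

0.917

Posterior: Beta(4+7, 1+0) = Beta(11, 1).
Since β = 1 ≤ 1 and α > 1, the Beta density is monotone increasing on [0,1]; the mode is at 1.
Mean = 11/(11+1) = 0.917.
Quadratic loss ⇒ the optimal estimator is the posterior mean.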